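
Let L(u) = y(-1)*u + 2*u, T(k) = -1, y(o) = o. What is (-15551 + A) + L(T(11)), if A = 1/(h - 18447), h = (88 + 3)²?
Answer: -158101633/10166 ≈ -15552.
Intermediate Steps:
L(u) = u (L(u) = -u + 2*u = u)
h = 8281 (h = 91² = 8281)
A = -1/10166 (A = 1/(8281 - 18447) = 1/(-10166) = -1/10166 ≈ -9.8367e-5)
(-15551 + A) + L(T(11)) = (-15551 - 1/10166) - 1 = -158091467/10166 - 1 = -158101633/10166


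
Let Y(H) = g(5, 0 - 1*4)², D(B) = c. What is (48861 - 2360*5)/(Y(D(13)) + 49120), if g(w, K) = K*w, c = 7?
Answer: 37061/49520 ≈ 0.74840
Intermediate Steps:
D(B) = 7
Y(H) = 400 (Y(H) = ((0 - 1*4)*5)² = ((0 - 4)*5)² = (-4*5)² = (-20)² = 400)
(48861 - 2360*5)/(Y(D(13)) + 49120) = (48861 - 2360*5)/(400 + 49120) = (48861 - 11800)/49520 = 37061*(1/49520) = 37061/49520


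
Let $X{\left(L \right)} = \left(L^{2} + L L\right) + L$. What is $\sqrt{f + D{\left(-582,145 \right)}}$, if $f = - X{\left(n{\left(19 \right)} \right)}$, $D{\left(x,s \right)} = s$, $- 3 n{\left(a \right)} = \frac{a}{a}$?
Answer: $\frac{\sqrt{1306}}{3} \approx 12.046$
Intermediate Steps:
$n{\left(a \right)} = - \frac{1}{3}$ ($n{\left(a \right)} = - \frac{a \frac{1}{a}}{3} = \left(- \frac{1}{3}\right) 1 = - \frac{1}{3}$)
$X{\left(L \right)} = L + 2 L^{2}$ ($X{\left(L \right)} = \left(L^{2} + L^{2}\right) + L = 2 L^{2} + L = L + 2 L^{2}$)
$f = \frac{1}{9}$ ($f = - \frac{\left(-1\right) \left(1 + 2 \left(- \frac{1}{3}\right)\right)}{3} = - \frac{\left(-1\right) \left(1 - \frac{2}{3}\right)}{3} = - \frac{-1}{3 \cdot 3} = \left(-1\right) \left(- \frac{1}{9}\right) = \frac{1}{9} \approx 0.11111$)
$\sqrt{f + D{\left(-582,145 \right)}} = \sqrt{\frac{1}{9} + 145} = \sqrt{\frac{1306}{9}} = \frac{\sqrt{1306}}{3}$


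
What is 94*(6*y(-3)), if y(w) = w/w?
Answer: 564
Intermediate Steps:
y(w) = 1
94*(6*y(-3)) = 94*(6*1) = 94*6 = 564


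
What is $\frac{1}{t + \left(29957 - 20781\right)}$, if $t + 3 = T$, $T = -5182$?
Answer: $\frac{1}{3991} \approx 0.00025056$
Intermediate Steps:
$t = -5185$ ($t = -3 - 5182 = -5185$)
$\frac{1}{t + \left(29957 - 20781\right)} = \frac{1}{-5185 + \left(29957 - 20781\right)} = \frac{1}{-5185 + 9176} = \frac{1}{3991}$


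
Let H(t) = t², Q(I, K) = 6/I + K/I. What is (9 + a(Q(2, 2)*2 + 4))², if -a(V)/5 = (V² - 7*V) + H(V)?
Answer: 1022121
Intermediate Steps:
a(V) = -10*V² + 35*V (a(V) = -5*((V² - 7*V) + V²) = -5*(-7*V + 2*V²) = -10*V² + 35*V)
(9 + a(Q(2, 2)*2 + 4))² = (9 + 5*(((6 + 2)/2)*2 + 4)*(7 - 2*(((6 + 2)/2)*2 + 4)))² = (9 + 5*(((½)*8)*2 + 4)*(7 - 2*(((½)*8)*2 + 4)))² = (9 + 5*(4*2 + 4)*(7 - 2*(4*2 + 4)))² = (9 + 5*(8 + 4)*(7 - 2*(8 + 4)))² = (9 + 5*12*(7 - 2*12))² = (9 + 5*12*(7 - 24))² = (9 + 5*12*(-17))² = (9 - 1020)² = (-1011)² = 1022121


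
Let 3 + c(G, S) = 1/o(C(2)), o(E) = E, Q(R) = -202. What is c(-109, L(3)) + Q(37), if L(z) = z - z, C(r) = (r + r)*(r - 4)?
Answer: -1641/8 ≈ -205.13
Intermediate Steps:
C(r) = 2*r*(-4 + r) (C(r) = (2*r)*(-4 + r) = 2*r*(-4 + r))
L(z) = 0
c(G, S) = -25/8 (c(G, S) = -3 + 1/(2*2*(-4 + 2)) = -3 + 1/(2*2*(-2)) = -3 + 1/(-8) = -3 - ⅛ = -25/8)
c(-109, L(3)) + Q(37) = -25/8 - 202 = -1641/8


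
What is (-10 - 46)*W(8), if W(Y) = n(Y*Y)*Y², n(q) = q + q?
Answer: -458752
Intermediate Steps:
n(q) = 2*q
W(Y) = 2*Y⁴ (W(Y) = (2*(Y*Y))*Y² = (2*Y²)*Y² = 2*Y⁴)
(-10 - 46)*W(8) = (-10 - 46)*(2*8⁴) = -112*4096 = -56*8192 = -458752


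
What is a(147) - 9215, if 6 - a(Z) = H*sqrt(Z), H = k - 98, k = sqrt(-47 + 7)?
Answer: -9209 + 14*sqrt(3)*(49 - I*sqrt(10)) ≈ -8020.8 - 76.681*I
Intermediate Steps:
k = 2*I*sqrt(10) (k = sqrt(-40) = 2*I*sqrt(10) ≈ 6.3246*I)
H = -98 + 2*I*sqrt(10) (H = 2*I*sqrt(10) - 98 = -98 + 2*I*sqrt(10) ≈ -98.0 + 6.3246*I)
a(Z) = 6 - sqrt(Z)*(-98 + 2*I*sqrt(10)) (a(Z) = 6 - (-98 + 2*I*sqrt(10))*sqrt(Z) = 6 - sqrt(Z)*(-98 + 2*I*sqrt(10)))
a(147) - 9215 = (6 + 2*sqrt(147)*(49 - I*sqrt(10))) - 9215 = (6 + 2*(7*sqrt(3))*(49 - I*sqrt(10))) - 9215 = (6 + 14*sqrt(3)*(49 - I*sqrt(10))) - 9215 = -9209 + 14*sqrt(3)*(49 - I*sqrt(10))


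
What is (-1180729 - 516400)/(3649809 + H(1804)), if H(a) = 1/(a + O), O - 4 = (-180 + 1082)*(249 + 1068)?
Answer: -2019145650718/4342331059279 ≈ -0.46499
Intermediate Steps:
O = 1187938 (O = 4 + (-180 + 1082)*(249 + 1068) = 4 + 902*1317 = 4 + 1187934 = 1187938)
H(a) = 1/(1187938 + a) (H(a) = 1/(a + 1187938) = 1/(1187938 + a))
(-1180729 - 516400)/(3649809 + H(1804)) = (-1180729 - 516400)/(3649809 + 1/(1187938 + 1804)) = -1697129/(3649809 + 1/1189742) = -1697129/4342331059279/1189742 = -1697129*1189742/4342331059279 = -2019145650718/4342331059279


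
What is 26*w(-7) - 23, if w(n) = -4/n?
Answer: -57/7 ≈ -8.1429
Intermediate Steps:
26*w(-7) - 23 = 26*(-4/(-7)) - 23 = 26*(-4*(-⅐)) - 23 = 26*(4/7) - 23 = 104/7 - 23 = -57/7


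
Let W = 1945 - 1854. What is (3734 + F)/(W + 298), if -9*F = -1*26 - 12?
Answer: 33644/3501 ≈ 9.6098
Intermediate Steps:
F = 38/9 (F = -(-1*26 - 12)/9 = -(-26 - 12)/9 = -⅑*(-38) = 38/9 ≈ 4.2222)
W = 91
(3734 + F)/(W + 298) = (3734 + 38/9)/(91 + 298) = (33644/9)/389 = (33644/9)*(1/389) = 33644/3501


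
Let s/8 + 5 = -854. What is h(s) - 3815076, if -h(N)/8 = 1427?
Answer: -3826492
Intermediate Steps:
s = -6872 (s = -40 + 8*(-854) = -40 - 6832 = -6872)
h(N) = -11416 (h(N) = -8*1427 = -11416)
h(s) - 3815076 = -11416 - 3815076 = -3826492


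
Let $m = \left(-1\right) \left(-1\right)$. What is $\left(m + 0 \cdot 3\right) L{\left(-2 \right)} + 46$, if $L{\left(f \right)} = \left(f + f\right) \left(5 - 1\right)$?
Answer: $30$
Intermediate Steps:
$L{\left(f \right)} = 8 f$ ($L{\left(f \right)} = 2 f 4 = 8 f$)
$m = 1$
$\left(m + 0 \cdot 3\right) L{\left(-2 \right)} + 46 = \left(1 + 0 \cdot 3\right) 8 \left(-2\right) + 46 = \left(1 + 0\right) \left(-16\right) + 46 = 1 \left(-16\right) + 46 = -16 + 46 = 30$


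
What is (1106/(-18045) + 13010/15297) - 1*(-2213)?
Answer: 203693965571/92011455 ≈ 2213.8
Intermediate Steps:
(1106/(-18045) + 13010/15297) - 1*(-2213) = (1106*(-1/18045) + 13010*(1/15297)) + 2213 = (-1106/18045 + 13010/15297) + 2213 = 72615656/92011455 + 2213 = 203693965571/92011455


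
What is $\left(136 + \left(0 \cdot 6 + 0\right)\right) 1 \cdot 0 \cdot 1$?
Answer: $0$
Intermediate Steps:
$\left(136 + \left(0 \cdot 6 + 0\right)\right) 1 \cdot 0 \cdot 1 = \left(136 + \left(0 + 0\right)\right) 0 \cdot 1 = \left(136 + 0\right) 0 = 136 \cdot 0 = 0$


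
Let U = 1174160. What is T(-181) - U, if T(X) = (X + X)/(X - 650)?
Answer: -975726598/831 ≈ -1.1742e+6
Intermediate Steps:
T(X) = 2*X/(-650 + X) (T(X) = (2*X)/(-650 + X) = 2*X/(-650 + X))
T(-181) - U = 2*(-181)/(-650 - 181) - 1*1174160 = 2*(-181)/(-831) - 1174160 = 2*(-181)*(-1/831) - 1174160 = 362/831 - 1174160 = -975726598/831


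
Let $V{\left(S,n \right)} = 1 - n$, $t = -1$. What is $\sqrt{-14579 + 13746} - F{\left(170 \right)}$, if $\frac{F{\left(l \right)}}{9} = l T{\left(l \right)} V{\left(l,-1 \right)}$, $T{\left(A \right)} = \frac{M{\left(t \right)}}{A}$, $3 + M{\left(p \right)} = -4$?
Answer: $126 + 7 i \sqrt{17} \approx 126.0 + 28.862 i$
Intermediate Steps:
$M{\left(p \right)} = -7$ ($M{\left(p \right)} = -3 - 4 = -7$)
$T{\left(A \right)} = - \frac{7}{A}$
$F{\left(l \right)} = -126$ ($F{\left(l \right)} = 9 l \left(- \frac{7}{l}\right) \left(1 - -1\right) = 9 \left(- 7 \left(1 + 1\right)\right) = 9 \left(\left(-7\right) 2\right) = 9 \left(-14\right) = -126$)
$\sqrt{-14579 + 13746} - F{\left(170 \right)} = \sqrt{-14579 + 13746} - -126 = \sqrt{-833} + 126 = 7 i \sqrt{17} + 126 = 126 + 7 i \sqrt{17}$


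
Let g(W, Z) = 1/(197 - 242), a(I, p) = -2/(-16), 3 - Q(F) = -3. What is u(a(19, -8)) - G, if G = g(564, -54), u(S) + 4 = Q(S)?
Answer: 91/45 ≈ 2.0222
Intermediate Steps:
Q(F) = 6 (Q(F) = 3 - 1*(-3) = 3 + 3 = 6)
a(I, p) = 1/8 (a(I, p) = -2*(-1/16) = 1/8)
u(S) = 2 (u(S) = -4 + 6 = 2)
g(W, Z) = -1/45 (g(W, Z) = 1/(-45) = -1/45)
G = -1/45 ≈ -0.022222
u(a(19, -8)) - G = 2 - 1*(-1/45) = 2 + 1/45 = 91/45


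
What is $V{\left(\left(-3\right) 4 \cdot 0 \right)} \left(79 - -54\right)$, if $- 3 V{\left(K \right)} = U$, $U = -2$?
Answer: $\frac{266}{3} \approx 88.667$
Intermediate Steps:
$V{\left(K \right)} = \frac{2}{3}$ ($V{\left(K \right)} = \left(- \frac{1}{3}\right) \left(-2\right) = \frac{2}{3}$)
$V{\left(\left(-3\right) 4 \cdot 0 \right)} \left(79 - -54\right) = \frac{2 \left(79 - -54\right)}{3} = \frac{2 \left(79 + 54\right)}{3} = \frac{2}{3} \cdot 133 = \frac{266}{3}$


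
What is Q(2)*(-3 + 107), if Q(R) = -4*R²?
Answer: -1664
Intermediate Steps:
Q(2)*(-3 + 107) = (-4*2²)*(-3 + 107) = -4*4*104 = -16*104 = -1664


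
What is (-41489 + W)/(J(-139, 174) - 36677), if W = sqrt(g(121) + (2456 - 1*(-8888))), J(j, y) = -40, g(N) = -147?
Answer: 41489/36717 - sqrt(11197)/36717 ≈ 1.1271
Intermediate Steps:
W = sqrt(11197) (W = sqrt(-147 + (2456 - 1*(-8888))) = sqrt(-147 + (2456 + 8888)) = sqrt(-147 + 11344) = sqrt(11197) ≈ 105.82)
(-41489 + W)/(J(-139, 174) - 36677) = (-41489 + sqrt(11197))/(-40 - 36677) = (-41489 + sqrt(11197))/(-36717) = (-41489 + sqrt(11197))*(-1/36717) = 41489/36717 - sqrt(11197)/36717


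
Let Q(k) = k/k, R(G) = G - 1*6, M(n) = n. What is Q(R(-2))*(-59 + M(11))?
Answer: -48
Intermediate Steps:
R(G) = -6 + G (R(G) = G - 6 = -6 + G)
Q(k) = 1
Q(R(-2))*(-59 + M(11)) = 1*(-59 + 11) = 1*(-48) = -48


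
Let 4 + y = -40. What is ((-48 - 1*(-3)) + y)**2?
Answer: 7921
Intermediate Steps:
y = -44 (y = -4 - 40 = -44)
((-48 - 1*(-3)) + y)**2 = ((-48 - 1*(-3)) - 44)**2 = ((-48 + 3) - 44)**2 = (-45 - 44)**2 = (-89)**2 = 7921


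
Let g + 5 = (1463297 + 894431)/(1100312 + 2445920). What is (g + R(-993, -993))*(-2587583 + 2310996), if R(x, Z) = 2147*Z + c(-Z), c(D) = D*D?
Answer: 140496537559003279/443279 ≈ 3.1695e+11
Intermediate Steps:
c(D) = D²
g = -1921679/443279 (g = -5 + (1463297 + 894431)/(1100312 + 2445920) = -5 + 2357728/3546232 = -5 + 2357728*(1/3546232) = -5 + 294716/443279 = -1921679/443279 ≈ -4.3351)
R(x, Z) = Z² + 2147*Z (R(x, Z) = 2147*Z + (-Z)² = 2147*Z + Z² = Z² + 2147*Z)
(g + R(-993, -993))*(-2587583 + 2310996) = (-1921679/443279 - 993*(2147 - 993))*(-2587583 + 2310996) = (-1921679/443279 - 993*1154)*(-276587) = (-1921679/443279 - 1145922)*(-276587) = -507965079917/443279*(-276587) = 140496537559003279/443279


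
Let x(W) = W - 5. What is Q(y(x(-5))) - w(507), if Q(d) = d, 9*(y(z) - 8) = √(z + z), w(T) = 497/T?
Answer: 3559/507 + 2*I*√5/9 ≈ 7.0197 + 0.4969*I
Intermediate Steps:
x(W) = -5 + W
y(z) = 8 + √2*√z/9 (y(z) = 8 + √(z + z)/9 = 8 + √(2*z)/9 = 8 + (√2*√z)/9 = 8 + √2*√z/9)
Q(y(x(-5))) - w(507) = (8 + √2*√(-5 - 5)/9) - 497/507 = (8 + √2*√(-10)/9) - 497/507 = (8 + √2*(I*√10)/9) - 1*497/507 = (8 + 2*I*√5/9) - 497/507 = 3559/507 + 2*I*√5/9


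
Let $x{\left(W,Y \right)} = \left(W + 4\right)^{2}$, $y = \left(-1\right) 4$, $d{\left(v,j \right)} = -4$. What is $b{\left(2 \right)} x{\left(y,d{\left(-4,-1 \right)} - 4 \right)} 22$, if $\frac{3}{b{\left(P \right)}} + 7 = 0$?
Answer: $0$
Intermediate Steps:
$b{\left(P \right)} = - \frac{3}{7}$ ($b{\left(P \right)} = \frac{3}{-7 + 0} = \frac{3}{-7} = 3 \left(- \frac{1}{7}\right) = - \frac{3}{7}$)
$y = -4$
$x{\left(W,Y \right)} = \left(4 + W\right)^{2}$
$b{\left(2 \right)} x{\left(y,d{\left(-4,-1 \right)} - 4 \right)} 22 = - \frac{3 \left(4 - 4\right)^{2}}{7} \cdot 22 = - \frac{3 \cdot 0^{2}}{7} \cdot 22 = \left(- \frac{3}{7}\right) 0 \cdot 22 = 0 \cdot 22 = 0$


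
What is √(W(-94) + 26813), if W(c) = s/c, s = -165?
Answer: √236935178/94 ≈ 163.75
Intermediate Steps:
W(c) = -165/c
√(W(-94) + 26813) = √(-165/(-94) + 26813) = √(-165*(-1/94) + 26813) = √(165/94 + 26813) = √(2520587/94) = √236935178/94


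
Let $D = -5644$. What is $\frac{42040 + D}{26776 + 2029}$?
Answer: $\frac{36396}{28805} \approx 1.2635$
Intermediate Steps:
$\frac{42040 + D}{26776 + 2029} = \frac{42040 - 5644}{26776 + 2029} = \frac{36396}{28805}$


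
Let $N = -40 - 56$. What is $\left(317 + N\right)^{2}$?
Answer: $48841$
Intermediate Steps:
$N = -96$
$\left(317 + N\right)^{2} = \left(317 - 96\right)^{2} = 221^{2} = 48841$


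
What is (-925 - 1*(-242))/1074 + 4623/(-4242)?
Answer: -655199/379659 ≈ -1.7258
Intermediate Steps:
(-925 - 1*(-242))/1074 + 4623/(-4242) = (-925 + 242)*(1/1074) + 4623*(-1/4242) = -683*1/1074 - 1541/1414 = -683/1074 - 1541/1414 = -655199/379659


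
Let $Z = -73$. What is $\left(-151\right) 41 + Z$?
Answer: $-6264$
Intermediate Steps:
$\left(-151\right) 41 + Z = \left(-151\right) 41 - 73 = -6191 - 73 = -6264$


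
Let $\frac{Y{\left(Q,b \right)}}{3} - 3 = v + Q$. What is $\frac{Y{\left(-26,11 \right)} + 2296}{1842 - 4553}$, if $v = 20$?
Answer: $- \frac{2287}{2711} \approx -0.8436$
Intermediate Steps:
$Y{\left(Q,b \right)} = 69 + 3 Q$ ($Y{\left(Q,b \right)} = 9 + 3 \left(20 + Q\right) = 9 + \left(60 + 3 Q\right) = 69 + 3 Q$)
$\frac{Y{\left(-26,11 \right)} + 2296}{1842 - 4553} = \frac{\left(69 + 3 \left(-26\right)\right) + 2296}{1842 - 4553} = \frac{\left(69 - 78\right) + 2296}{-2711} = \left(-9 + 2296\right) \left(- \frac{1}{2711}\right) = 2287 \left(- \frac{1}{2711}\right) = - \frac{2287}{2711}$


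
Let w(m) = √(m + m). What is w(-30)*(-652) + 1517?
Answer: 1517 - 1304*I*√15 ≈ 1517.0 - 5050.4*I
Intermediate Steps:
w(m) = √2*√m (w(m) = √(2*m) = √2*√m)
w(-30)*(-652) + 1517 = (√2*√(-30))*(-652) + 1517 = (√2*(I*√30))*(-652) + 1517 = (2*I*√15)*(-652) + 1517 = -1304*I*√15 + 1517 = 1517 - 1304*I*√15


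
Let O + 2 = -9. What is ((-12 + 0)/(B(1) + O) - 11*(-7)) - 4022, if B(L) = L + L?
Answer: -11831/3 ≈ -3943.7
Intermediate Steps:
O = -11 (O = -2 - 9 = -11)
B(L) = 2*L
((-12 + 0)/(B(1) + O) - 11*(-7)) - 4022 = ((-12 + 0)/(2*1 - 11) - 11*(-7)) - 4022 = (-12/(2 - 11) + 77) - 4022 = (-12/(-9) + 77) - 4022 = (-12*(-⅑) + 77) - 4022 = (4/3 + 77) - 4022 = 235/3 - 4022 = -11831/3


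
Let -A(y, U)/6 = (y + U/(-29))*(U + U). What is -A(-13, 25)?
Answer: -120600/29 ≈ -4158.6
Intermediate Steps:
A(y, U) = -12*U*(y - U/29) (A(y, U) = -6*(y + U/(-29))*(U + U) = -6*(y + U*(-1/29))*2*U = -6*(y - U/29)*2*U = -12*U*(y - U/29))
-A(-13, 25) = -12*25*(25 - 29*(-13))/29 = -12*25*(25 + 377)/29 = -12*25*402/29 = -1*120600/29 = -120600/29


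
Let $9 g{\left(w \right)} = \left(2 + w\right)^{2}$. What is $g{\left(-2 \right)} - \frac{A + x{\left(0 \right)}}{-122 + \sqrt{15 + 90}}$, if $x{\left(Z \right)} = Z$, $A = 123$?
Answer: $\frac{15006}{14779} + \frac{123 \sqrt{105}}{14779} \approx 1.1006$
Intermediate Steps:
$g{\left(w \right)} = \frac{\left(2 + w\right)^{2}}{9}$
$g{\left(-2 \right)} - \frac{A + x{\left(0 \right)}}{-122 + \sqrt{15 + 90}} = \frac{\left(2 - 2\right)^{2}}{9} - \frac{123 + 0}{-122 + \sqrt{15 + 90}} = \frac{0^{2}}{9} - \frac{123}{-122 + \sqrt{105}} = \frac{1}{9} \cdot 0 - \frac{123}{-122 + \sqrt{105}} = 0 - \frac{123}{-122 + \sqrt{105}} = - \frac{123}{-122 + \sqrt{105}}$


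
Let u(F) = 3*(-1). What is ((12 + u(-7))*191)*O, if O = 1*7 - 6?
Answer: 1719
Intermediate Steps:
u(F) = -3
O = 1 (O = 7 - 6 = 1)
((12 + u(-7))*191)*O = ((12 - 3)*191)*1 = (9*191)*1 = 1719*1 = 1719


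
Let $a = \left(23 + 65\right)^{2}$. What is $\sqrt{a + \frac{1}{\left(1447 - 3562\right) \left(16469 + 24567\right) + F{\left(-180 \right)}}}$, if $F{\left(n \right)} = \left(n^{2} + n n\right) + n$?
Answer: $\frac{\sqrt{1617955914359472530}}{14454420} \approx 88.0$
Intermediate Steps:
$F{\left(n \right)} = n + 2 n^{2}$ ($F{\left(n \right)} = \left(n^{2} + n^{2}\right) + n = 2 n^{2} + n = n + 2 n^{2}$)
$a = 7744$ ($a = 88^{2} = 7744$)
$\sqrt{a + \frac{1}{\left(1447 - 3562\right) \left(16469 + 24567\right) + F{\left(-180 \right)}}} = \sqrt{7744 + \frac{1}{\left(1447 - 3562\right) \left(16469 + 24567\right) - 180 \left(1 + 2 \left(-180\right)\right)}} = \sqrt{7744 + \frac{1}{\left(-2115\right) 41036 - 180 \left(1 - 360\right)}} = \sqrt{7744 + \frac{1}{-86791140 - -64620}} = \sqrt{7744 + \frac{1}{-86791140 + 64620}} = \sqrt{7744 + \frac{1}{-86726520}} = \sqrt{7744 - \frac{1}{86726520}} = \sqrt{\frac{671610170879}{86726520}} = \frac{\sqrt{1617955914359472530}}{14454420}$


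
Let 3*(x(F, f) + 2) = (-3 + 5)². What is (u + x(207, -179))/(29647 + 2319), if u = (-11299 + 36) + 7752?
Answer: -10535/95898 ≈ -0.10986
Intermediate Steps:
x(F, f) = -⅔ (x(F, f) = -2 + (-3 + 5)²/3 = -2 + (⅓)*2² = -2 + (⅓)*4 = -2 + 4/3 = -⅔)
u = -3511 (u = -11263 + 7752 = -3511)
(u + x(207, -179))/(29647 + 2319) = (-3511 - ⅔)/(29647 + 2319) = -10535/3/31966 = -10535/3*1/31966 = -10535/95898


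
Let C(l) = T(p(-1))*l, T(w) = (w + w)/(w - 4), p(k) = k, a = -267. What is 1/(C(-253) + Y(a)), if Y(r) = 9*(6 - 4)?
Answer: -5/416 ≈ -0.012019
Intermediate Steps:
Y(r) = 18 (Y(r) = 9*2 = 18)
T(w) = 2*w/(-4 + w) (T(w) = (2*w)/(-4 + w) = 2*w/(-4 + w))
C(l) = 2*l/5 (C(l) = (2*(-1)/(-4 - 1))*l = (2*(-1)/(-5))*l = (2*(-1)*(-1/5))*l = 2*l/5)
1/(C(-253) + Y(a)) = 1/((2/5)*(-253) + 18) = 1/(-506/5 + 18) = 1/(-416/5) = -5/416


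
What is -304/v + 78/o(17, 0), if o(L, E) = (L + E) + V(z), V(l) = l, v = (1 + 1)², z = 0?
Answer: -1214/17 ≈ -71.412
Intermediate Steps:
v = 4 (v = 2² = 4)
o(L, E) = E + L (o(L, E) = (L + E) + 0 = (E + L) + 0 = E + L)
-304/v + 78/o(17, 0) = -304/4 + 78/(0 + 17) = -304*¼ + 78/17 = -76 + 78*(1/17) = -76 + 78/17 = -1214/17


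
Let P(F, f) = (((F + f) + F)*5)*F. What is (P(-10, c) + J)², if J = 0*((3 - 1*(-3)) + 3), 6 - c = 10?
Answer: 1440000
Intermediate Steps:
c = -4 (c = 6 - 1*10 = 6 - 10 = -4)
P(F, f) = F*(5*f + 10*F) (P(F, f) = ((f + 2*F)*5)*F = (5*f + 10*F)*F = F*(5*f + 10*F))
J = 0 (J = 0*((3 + 3) + 3) = 0*(6 + 3) = 0*9 = 0)
(P(-10, c) + J)² = (5*(-10)*(-4 + 2*(-10)) + 0)² = (5*(-10)*(-4 - 20) + 0)² = (5*(-10)*(-24) + 0)² = (1200 + 0)² = 1200² = 1440000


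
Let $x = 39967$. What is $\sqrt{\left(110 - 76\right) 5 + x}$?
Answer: $\sqrt{40137} \approx 200.34$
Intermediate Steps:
$\sqrt{\left(110 - 76\right) 5 + x} = \sqrt{\left(110 - 76\right) 5 + 39967} = \sqrt{34 \cdot 5 + 39967} = \sqrt{170 + 39967} = \sqrt{40137}$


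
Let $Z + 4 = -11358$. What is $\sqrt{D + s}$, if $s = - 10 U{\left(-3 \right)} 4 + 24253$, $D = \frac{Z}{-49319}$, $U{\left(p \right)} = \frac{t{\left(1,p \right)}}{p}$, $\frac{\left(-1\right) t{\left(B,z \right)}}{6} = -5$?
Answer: $\frac{\sqrt{59965624162411}}{49319} \approx 157.01$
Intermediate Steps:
$Z = -11362$ ($Z = -4 - 11358 = -11362$)
$t{\left(B,z \right)} = 30$ ($t{\left(B,z \right)} = \left(-6\right) \left(-5\right) = 30$)
$U{\left(p \right)} = \frac{30}{p}$
$D = \frac{11362}{49319}$ ($D = - \frac{11362}{-49319} = \left(-11362\right) \left(- \frac{1}{49319}\right) = \frac{11362}{49319} \approx 0.23038$)
$s = 24653$ ($s = - 10 \frac{30}{-3} \cdot 4 + 24253 = - 10 \cdot 30 \left(- \frac{1}{3}\right) 4 + 24253 = \left(-10\right) \left(-10\right) 4 + 24253 = 100 \cdot 4 + 24253 = 400 + 24253 = 24653$)
$\sqrt{D + s} = \sqrt{\frac{11362}{49319} + 24653} = \sqrt{\frac{1215872669}{49319}} = \frac{\sqrt{59965624162411}}{49319}$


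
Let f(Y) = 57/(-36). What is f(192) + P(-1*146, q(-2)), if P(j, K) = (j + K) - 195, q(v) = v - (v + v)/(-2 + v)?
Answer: -4147/12 ≈ -345.58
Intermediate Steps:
q(v) = v - 2*v/(-2 + v)
P(j, K) = -195 + K + j (P(j, K) = (K + j) - 195 = -195 + K + j)
f(Y) = -19/12 (f(Y) = 57*(-1/36) = -19/12)
f(192) + P(-1*146, q(-2)) = -19/12 + (-195 - 2*(-4 - 2)/(-2 - 2) - 1*146) = -19/12 + (-195 - 2*(-6)/(-4) - 146) = -19/12 + (-195 - 2*(-¼)*(-6) - 146) = -19/12 + (-195 - 3 - 146) = -19/12 - 344 = -4147/12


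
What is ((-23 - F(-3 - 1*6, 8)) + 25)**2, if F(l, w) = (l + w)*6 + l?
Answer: 289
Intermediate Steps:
F(l, w) = 6*w + 7*l (F(l, w) = (6*l + 6*w) + l = 6*w + 7*l)
((-23 - F(-3 - 1*6, 8)) + 25)**2 = ((-23 - (6*8 + 7*(-3 - 1*6))) + 25)**2 = ((-23 - (48 + 7*(-3 - 6))) + 25)**2 = ((-23 - (48 + 7*(-9))) + 25)**2 = ((-23 - (48 - 63)) + 25)**2 = ((-23 - 1*(-15)) + 25)**2 = ((-23 + 15) + 25)**2 = (-8 + 25)**2 = 17**2 = 289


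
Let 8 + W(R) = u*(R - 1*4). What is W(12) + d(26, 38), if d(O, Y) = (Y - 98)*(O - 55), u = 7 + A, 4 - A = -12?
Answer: 1916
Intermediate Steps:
A = 16 (A = 4 - 1*(-12) = 4 + 12 = 16)
u = 23 (u = 7 + 16 = 23)
d(O, Y) = (-98 + Y)*(-55 + O)
W(R) = -100 + 23*R (W(R) = -8 + 23*(R - 1*4) = -8 + 23*(R - 4) = -8 + 23*(-4 + R) = -8 + (-92 + 23*R) = -100 + 23*R)
W(12) + d(26, 38) = (-100 + 23*12) + (5390 - 98*26 - 55*38 + 26*38) = (-100 + 276) + (5390 - 2548 - 2090 + 988) = 176 + 1740 = 1916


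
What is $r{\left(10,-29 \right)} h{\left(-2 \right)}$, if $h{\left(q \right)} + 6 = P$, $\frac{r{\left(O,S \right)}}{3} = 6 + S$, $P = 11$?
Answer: $-345$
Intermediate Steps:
$r{\left(O,S \right)} = 18 + 3 S$ ($r{\left(O,S \right)} = 3 \left(6 + S\right) = 18 + 3 S$)
$h{\left(q \right)} = 5$ ($h{\left(q \right)} = -6 + 11 = 5$)
$r{\left(10,-29 \right)} h{\left(-2 \right)} = \left(18 + 3 \left(-29\right)\right) 5 = \left(18 - 87\right) 5 = \left(-69\right) 5 = -345$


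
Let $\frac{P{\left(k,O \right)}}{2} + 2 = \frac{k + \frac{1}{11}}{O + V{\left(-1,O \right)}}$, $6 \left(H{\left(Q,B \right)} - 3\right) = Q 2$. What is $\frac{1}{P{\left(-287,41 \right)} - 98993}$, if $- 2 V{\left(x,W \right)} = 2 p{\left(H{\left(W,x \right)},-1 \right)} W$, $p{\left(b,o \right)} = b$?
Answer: $- \frac{21197}{2098420473} \approx -1.0101 \cdot 10^{-5}$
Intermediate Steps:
$H{\left(Q,B \right)} = 3 + \frac{Q}{3}$ ($H{\left(Q,B \right)} = 3 + \frac{Q 2}{6} = 3 + \frac{2 Q}{6} = 3 + \frac{Q}{3}$)
$V{\left(x,W \right)} = - \frac{W \left(6 + \frac{2 W}{3}\right)}{2}$ ($V{\left(x,W \right)} = - \frac{2 \left(3 + \frac{W}{3}\right) W}{2} = - \frac{\left(6 + \frac{2 W}{3}\right) W}{2} = - \frac{W \left(6 + \frac{2 W}{3}\right)}{2}$)
$P{\left(k,O \right)} = -4 + \frac{2 \left(\frac{1}{11} + k\right)}{O - \frac{O \left(9 + O\right)}{3}}$ ($P{\left(k,O \right)} = -4 + 2 \frac{k + \frac{1}{11}}{O - \frac{O \left(9 + O\right)}{3}} = -4 + 2 \frac{\frac{1}{11} + k}{O - \frac{O \left(9 + O\right)}{3}} = -4 + \frac{2 \left(\frac{1}{11} + k\right)}{O - \frac{O \left(9 + O\right)}{3}}$)
$\frac{1}{P{\left(-287,41 \right)} - 98993} = \frac{1}{\frac{2 \left(-3 - -9471 + 66 \cdot 41 - 902 \left(9 + 41\right)\right)}{11 \cdot 41 \left(6 + 41\right)} - 98993} = \frac{1}{\frac{2}{11} \cdot \frac{1}{41} \cdot \frac{1}{47} \left(-3 + 9471 + 2706 - 902 \cdot 50\right) - 98993} = \frac{1}{\frac{2}{11} \cdot \frac{1}{41} \cdot \frac{1}{47} \left(-3 + 9471 + 2706 - 45100\right) - 98993} = \frac{1}{\frac{2}{11} \cdot \frac{1}{41} \cdot \frac{1}{47} \left(-32926\right) - 98993} = \frac{1}{- \frac{65852}{21197} - 98993} = \frac{1}{- \frac{2098420473}{21197}} = - \frac{21197}{2098420473}$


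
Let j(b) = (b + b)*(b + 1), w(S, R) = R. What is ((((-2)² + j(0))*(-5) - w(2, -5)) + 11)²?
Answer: 16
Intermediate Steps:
j(b) = 2*b*(1 + b) (j(b) = (2*b)*(1 + b) = 2*b*(1 + b))
((((-2)² + j(0))*(-5) - w(2, -5)) + 11)² = ((((-2)² + 2*0*(1 + 0))*(-5) - 1*(-5)) + 11)² = (((4 + 2*0*1)*(-5) + 5) + 11)² = (((4 + 0)*(-5) + 5) + 11)² = ((4*(-5) + 5) + 11)² = ((-20 + 5) + 11)² = (-15 + 11)² = (-4)² = 16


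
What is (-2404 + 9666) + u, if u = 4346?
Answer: 11608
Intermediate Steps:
(-2404 + 9666) + u = (-2404 + 9666) + 4346 = 7262 + 4346 = 11608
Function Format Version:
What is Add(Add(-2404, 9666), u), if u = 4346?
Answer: 11608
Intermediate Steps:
Add(Add(-2404, 9666), u) = Add(Add(-2404, 9666), 4346) = Add(7262, 4346) = 11608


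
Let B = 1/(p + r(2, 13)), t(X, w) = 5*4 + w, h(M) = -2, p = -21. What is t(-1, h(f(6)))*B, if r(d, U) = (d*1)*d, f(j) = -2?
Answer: -18/17 ≈ -1.0588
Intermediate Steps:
r(d, U) = d² (r(d, U) = d*d = d²)
t(X, w) = 20 + w
B = -1/17 (B = 1/(-21 + 2²) = 1/(-21 + 4) = 1/(-17) = -1/17 ≈ -0.058824)
t(-1, h(f(6)))*B = (20 - 2)*(-1/17) = 18*(-1/17) = -18/17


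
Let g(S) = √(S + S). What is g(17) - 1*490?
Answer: -490 + √34 ≈ -484.17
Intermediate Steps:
g(S) = √2*√S (g(S) = √(2*S) = √2*√S)
g(17) - 1*490 = √2*√17 - 1*490 = √34 - 490 = -490 + √34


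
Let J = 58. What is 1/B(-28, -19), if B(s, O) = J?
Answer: 1/58 ≈ 0.017241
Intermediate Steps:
B(s, O) = 58
1/B(-28, -19) = 1/58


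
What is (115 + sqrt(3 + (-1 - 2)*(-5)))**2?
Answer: 13243 + 690*sqrt(2) ≈ 14219.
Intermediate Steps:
(115 + sqrt(3 + (-1 - 2)*(-5)))**2 = (115 + sqrt(3 - 3*(-5)))**2 = (115 + sqrt(3 + 15))**2 = (115 + sqrt(18))**2 = (115 + 3*sqrt(2))**2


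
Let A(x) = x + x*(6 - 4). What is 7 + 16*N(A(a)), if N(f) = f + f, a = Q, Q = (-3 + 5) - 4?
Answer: -185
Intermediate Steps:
Q = -2 (Q = 2 - 4 = -2)
a = -2
A(x) = 3*x (A(x) = x + x*2 = x + 2*x = 3*x)
N(f) = 2*f
7 + 16*N(A(a)) = 7 + 16*(2*(3*(-2))) = 7 + 16*(2*(-6)) = 7 + 16*(-12) = 7 - 192 = -185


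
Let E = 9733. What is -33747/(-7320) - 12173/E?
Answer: 79784397/23748520 ≈ 3.3596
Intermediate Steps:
-33747/(-7320) - 12173/E = -33747/(-7320) - 12173/9733 = -33747*(-1/7320) - 12173*1/9733 = 11249/2440 - 12173/9733 = 79784397/23748520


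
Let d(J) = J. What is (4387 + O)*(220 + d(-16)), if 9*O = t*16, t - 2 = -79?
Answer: 2601068/3 ≈ 8.6702e+5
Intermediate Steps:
t = -77 (t = 2 - 79 = -77)
O = -1232/9 (O = (-77*16)/9 = (1/9)*(-1232) = -1232/9 ≈ -136.89)
(4387 + O)*(220 + d(-16)) = (4387 - 1232/9)*(220 - 16) = (38251/9)*204 = 2601068/3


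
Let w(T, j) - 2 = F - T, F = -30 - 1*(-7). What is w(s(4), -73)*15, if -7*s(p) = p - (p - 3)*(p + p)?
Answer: -2265/7 ≈ -323.57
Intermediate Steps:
F = -23 (F = -30 + 7 = -23)
s(p) = -p/7 + 2*p*(-3 + p)/7 (s(p) = -(p - (p - 3)*(p + p))/7 = -(p - (-3 + p)*2*p)/7 = -(p - 2*p*(-3 + p))/7 = -p/7 + 2*p*(-3 + p)/7)
w(T, j) = -21 - T (w(T, j) = 2 + (-23 - T) = -21 - T)
w(s(4), -73)*15 = (-21 - 4*(-7 + 2*4)/7)*15 = (-21 - 4*(-7 + 8)/7)*15 = (-21 - 4/7)*15 = -151/7*15 = -2265/7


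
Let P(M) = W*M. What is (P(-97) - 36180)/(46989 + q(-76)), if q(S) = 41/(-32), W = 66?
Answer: -1362624/1503607 ≈ -0.90624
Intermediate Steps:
q(S) = -41/32 (q(S) = 41*(-1/32) = -41/32)
P(M) = 66*M
(P(-97) - 36180)/(46989 + q(-76)) = (66*(-97) - 36180)/(46989 - 41/32) = (-6402 - 36180)/(1503607/32) = -42582*32/1503607 = -1362624/1503607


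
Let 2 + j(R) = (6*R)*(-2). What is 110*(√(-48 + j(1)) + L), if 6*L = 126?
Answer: 2310 + 110*I*√62 ≈ 2310.0 + 866.14*I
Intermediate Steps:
L = 21 (L = (⅙)*126 = 21)
j(R) = -2 - 12*R (j(R) = -2 + (6*R)*(-2) = -2 - 12*R)
110*(√(-48 + j(1)) + L) = 110*(√(-48 + (-2 - 12*1)) + 21) = 110*(√(-48 + (-2 - 12)) + 21) = 110*(√(-48 - 14) + 21) = 110*(√(-62) + 21) = 110*(I*√62 + 21) = 110*(21 + I*√62) = 2310 + 110*I*√62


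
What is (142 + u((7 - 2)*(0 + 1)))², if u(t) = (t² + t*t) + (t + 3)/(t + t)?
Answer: 929296/25 ≈ 37172.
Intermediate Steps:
u(t) = 2*t² + (3 + t)/(2*t) (u(t) = (t² + t²) + (3 + t)/((2*t)) = 2*t² + (3 + t)*(1/(2*t)) = 2*t² + (3 + t)/(2*t))
(142 + u((7 - 2)*(0 + 1)))² = (142 + (3 + (7 - 2)*(0 + 1) + 4*((7 - 2)*(0 + 1))³)/(2*(((7 - 2)*(0 + 1)))))² = (142 + (3 + 5*1 + 4*(5*1)³)/(2*((5*1))))² = (142 + (½)*(3 + 5 + 4*5³)/5)² = (142 + (½)*(⅕)*(3 + 5 + 4*125))² = (142 + (½)*(⅕)*(3 + 5 + 500))² = (142 + (½)*(⅕)*508)² = (142 + 254/5)² = (964/5)² = 929296/25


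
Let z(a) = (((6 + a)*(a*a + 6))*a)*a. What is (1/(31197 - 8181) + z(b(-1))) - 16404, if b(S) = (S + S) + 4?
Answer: -370189343/23016 ≈ -16084.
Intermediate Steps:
b(S) = 4 + 2*S (b(S) = 2*S + 4 = 4 + 2*S)
z(a) = a**2*(6 + a)*(6 + a**2) (z(a) = (((6 + a)*(a**2 + 6))*a)*a = (((6 + a)*(6 + a**2))*a)*a = (a*(6 + a)*(6 + a**2))*a = a**2*(6 + a)*(6 + a**2))
(1/(31197 - 8181) + z(b(-1))) - 16404 = (1/(31197 - 8181) + (4 + 2*(-1))**2*(36 + (4 + 2*(-1))**3 + 6*(4 + 2*(-1)) + 6*(4 + 2*(-1))**2)) - 16404 = (1/23016 + (4 - 2)**2*(36 + (4 - 2)**3 + 6*(4 - 2) + 6*(4 - 2)**2)) - 16404 = (1/23016 + 2**2*(36 + 2**3 + 6*2 + 6*2**2)) - 16404 = (1/23016 + 4*(36 + 8 + 12 + 6*4)) - 16404 = (1/23016 + 4*(36 + 8 + 12 + 24)) - 16404 = (1/23016 + 4*80) - 16404 = (1/23016 + 320) - 16404 = 7365121/23016 - 16404 = -370189343/23016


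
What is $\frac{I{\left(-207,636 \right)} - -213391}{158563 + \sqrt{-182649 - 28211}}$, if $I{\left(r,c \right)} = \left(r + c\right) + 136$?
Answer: $\frac{33925505228}{25142435829} - \frac{427912 i \sqrt{52715}}{25142435829} \approx 1.3493 - 0.0039076 i$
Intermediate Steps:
$I{\left(r,c \right)} = 136 + c + r$ ($I{\left(r,c \right)} = \left(c + r\right) + 136 = 136 + c + r$)
$\frac{I{\left(-207,636 \right)} - -213391}{158563 + \sqrt{-182649 - 28211}} = \frac{\left(136 + 636 - 207\right) - -213391}{158563 + \sqrt{-182649 - 28211}} = \frac{565 + 213391}{158563 + \sqrt{-210860}} = \frac{213956}{158563 + 2 i \sqrt{52715}}$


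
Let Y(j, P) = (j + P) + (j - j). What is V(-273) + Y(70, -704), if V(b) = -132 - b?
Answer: -493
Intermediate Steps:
Y(j, P) = P + j (Y(j, P) = (P + j) + 0 = P + j)
V(-273) + Y(70, -704) = (-132 - 1*(-273)) + (-704 + 70) = (-132 + 273) - 634 = 141 - 634 = -493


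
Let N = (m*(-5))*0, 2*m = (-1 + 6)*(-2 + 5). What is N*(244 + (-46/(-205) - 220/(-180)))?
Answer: 0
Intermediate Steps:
m = 15/2 (m = ((-1 + 6)*(-2 + 5))/2 = (5*3)/2 = (1/2)*15 = 15/2 ≈ 7.5000)
N = 0 (N = ((15/2)*(-5))*0 = -75/2*0 = 0)
N*(244 + (-46/(-205) - 220/(-180))) = 0*(244 + (-46/(-205) - 220/(-180))) = 0*(244 + (-46*(-1/205) - 220*(-1/180))) = 0*(244 + (46/205 + 11/9)) = 0*(244 + 2669/1845) = 0*(452849/1845) = 0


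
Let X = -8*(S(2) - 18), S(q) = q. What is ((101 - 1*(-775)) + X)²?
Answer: 1008016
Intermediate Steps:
X = 128 (X = -8*(2 - 18) = -8*(-16) = 128)
((101 - 1*(-775)) + X)² = ((101 - 1*(-775)) + 128)² = ((101 + 775) + 128)² = (876 + 128)² = 1004² = 1008016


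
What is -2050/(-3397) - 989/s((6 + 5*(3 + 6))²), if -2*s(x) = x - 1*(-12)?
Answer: 12075916/8876361 ≈ 1.3605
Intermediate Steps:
s(x) = -6 - x/2 (s(x) = -(x - 1*(-12))/2 = -(x + 12)/2 = -(12 + x)/2 = -6 - x/2)
-2050/(-3397) - 989/s((6 + 5*(3 + 6))²) = -2050/(-3397) - 989/(-6 - (6 + 5*(3 + 6))²/2) = -2050*(-1/3397) - 989/(-6 - (6 + 5*9)²/2) = 2050/3397 - 989/(-6 - (6 + 45)²/2) = 2050/3397 - 989/(-6 - ½*51²) = 2050/3397 - 989/(-6 - ½*2601) = 2050/3397 - 989/(-6 - 2601/2) = 2050/3397 - 989/(-2613/2) = 2050/3397 - 989*(-2/2613) = 2050/3397 + 1978/2613 = 12075916/8876361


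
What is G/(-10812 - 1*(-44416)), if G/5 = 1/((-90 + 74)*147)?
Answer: -5/79036608 ≈ -6.3262e-8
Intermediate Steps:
G = -5/2352 (G = 5/(((-90 + 74)*147)) = 5/((-16*147)) = 5/(-2352) = 5*(-1/2352) = -5/2352 ≈ -0.0021259)
G/(-10812 - 1*(-44416)) = -5/(2352*(-10812 - 1*(-44416))) = -5/(2352*(-10812 + 44416)) = -5/2352/33604 = -5/2352*1/33604 = -5/79036608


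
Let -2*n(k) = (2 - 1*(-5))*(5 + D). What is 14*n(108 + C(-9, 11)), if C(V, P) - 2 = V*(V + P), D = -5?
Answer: 0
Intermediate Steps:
C(V, P) = 2 + V*(P + V) (C(V, P) = 2 + V*(V + P) = 2 + V*(P + V))
n(k) = 0 (n(k) = -(2 - 1*(-5))*(5 - 5)/2 = -(2 + 5)*0/2 = -7*0/2 = -½*0 = 0)
14*n(108 + C(-9, 11)) = 14*0 = 0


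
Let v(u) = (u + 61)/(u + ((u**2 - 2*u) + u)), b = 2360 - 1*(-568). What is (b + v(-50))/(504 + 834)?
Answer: 7320011/3345000 ≈ 2.1883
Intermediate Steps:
b = 2928 (b = 2360 + 568 = 2928)
v(u) = (61 + u)/u**2 (v(u) = (61 + u)/(u + (u**2 - u)) = (61 + u)/(u**2) = (61 + u)/u**2)
(b + v(-50))/(504 + 834) = (2928 + (61 - 50)/(-50)**2)/(504 + 834) = (2928 + (1/2500)*11)/1338 = (2928 + 11/2500)*(1/1338) = (7320011/2500)*(1/1338) = 7320011/3345000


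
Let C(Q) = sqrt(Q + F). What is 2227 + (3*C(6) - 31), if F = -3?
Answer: 2196 + 3*sqrt(3) ≈ 2201.2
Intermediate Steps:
C(Q) = sqrt(-3 + Q) (C(Q) = sqrt(Q - 3) = sqrt(-3 + Q))
2227 + (3*C(6) - 31) = 2227 + (3*sqrt(-3 + 6) - 31) = 2227 + (3*sqrt(3) - 31) = 2227 + (-31 + 3*sqrt(3)) = 2196 + 3*sqrt(3)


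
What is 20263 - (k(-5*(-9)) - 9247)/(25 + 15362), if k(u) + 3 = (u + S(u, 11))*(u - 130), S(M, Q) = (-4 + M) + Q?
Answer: 311804276/15387 ≈ 20264.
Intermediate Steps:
S(M, Q) = -4 + M + Q
k(u) = -3 + (-130 + u)*(7 + 2*u) (k(u) = -3 + (u + (-4 + u + 11))*(u - 130) = -3 + (u + (7 + u))*(-130 + u) = -3 + (7 + 2*u)*(-130 + u) = -3 + (-130 + u)*(7 + 2*u))
20263 - (k(-5*(-9)) - 9247)/(25 + 15362) = 20263 - ((-913 - (-1265)*(-9) + 2*(-5*(-9))²) - 9247)/(25 + 15362) = 20263 - ((-913 - 253*45 + 2*45²) - 9247)/15387 = 20263 - ((-913 - 11385 + 2*2025) - 9247)/15387 = 20263 - ((-913 - 11385 + 4050) - 9247)/15387 = 20263 - (-8248 - 9247)/15387 = 20263 - (-17495)/15387 = 20263 - 1*(-17495/15387) = 20263 + 17495/15387 = 311804276/15387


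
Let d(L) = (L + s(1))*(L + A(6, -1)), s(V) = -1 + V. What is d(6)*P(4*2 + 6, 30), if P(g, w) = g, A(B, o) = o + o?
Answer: 336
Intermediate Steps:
A(B, o) = 2*o
d(L) = L*(-2 + L) (d(L) = (L + (-1 + 1))*(L + 2*(-1)) = (L + 0)*(L - 2) = L*(-2 + L))
d(6)*P(4*2 + 6, 30) = (6*(-2 + 6))*(4*2 + 6) = (6*4)*(8 + 6) = 24*14 = 336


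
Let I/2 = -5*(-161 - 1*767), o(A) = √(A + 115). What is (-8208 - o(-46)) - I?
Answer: -17488 - √69 ≈ -17496.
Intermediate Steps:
o(A) = √(115 + A)
I = 9280 (I = 2*(-5*(-161 - 1*767)) = 2*(-5*(-161 - 767)) = 2*(-5*(-928)) = 2*4640 = 9280)
(-8208 - o(-46)) - I = (-8208 - √(115 - 46)) - 1*9280 = (-8208 - √69) - 9280 = -17488 - √69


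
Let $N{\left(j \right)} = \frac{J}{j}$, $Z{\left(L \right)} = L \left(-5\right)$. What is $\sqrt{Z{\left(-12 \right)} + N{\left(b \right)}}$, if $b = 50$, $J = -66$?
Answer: $\frac{3 \sqrt{163}}{5} \approx 7.6603$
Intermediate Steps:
$Z{\left(L \right)} = - 5 L$
$N{\left(j \right)} = - \frac{66}{j}$
$\sqrt{Z{\left(-12 \right)} + N{\left(b \right)}} = \sqrt{\left(-5\right) \left(-12\right) - \frac{66}{50}} = \sqrt{60 - \frac{33}{25}} = \sqrt{\frac{1467}{25}} = \frac{3 \sqrt{163}}{5}$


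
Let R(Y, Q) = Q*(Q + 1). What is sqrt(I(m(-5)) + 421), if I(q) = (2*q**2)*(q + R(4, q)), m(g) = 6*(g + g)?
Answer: sqrt(25056421) ≈ 5005.6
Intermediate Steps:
R(Y, Q) = Q*(1 + Q)
m(g) = 12*g (m(g) = 6*(2*g) = 12*g)
I(q) = 2*q**2*(q + q*(1 + q)) (I(q) = (2*q**2)*(q + q*(1 + q)) = 2*q**2*(q + q*(1 + q)))
sqrt(I(m(-5)) + 421) = sqrt(2*(12*(-5))**3*(2 + 12*(-5)) + 421) = sqrt(2*(-60)**3*(2 - 60) + 421) = sqrt(2*(-216000)*(-58) + 421) = sqrt(25056000 + 421) = sqrt(25056421)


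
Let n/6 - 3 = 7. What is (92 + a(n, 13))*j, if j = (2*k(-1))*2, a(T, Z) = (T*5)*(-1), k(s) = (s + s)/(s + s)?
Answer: -832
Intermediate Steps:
n = 60 (n = 18 + 6*7 = 18 + 42 = 60)
k(s) = 1 (k(s) = (2*s)/((2*s)) = (2*s)*(1/(2*s)) = 1)
a(T, Z) = -5*T (a(T, Z) = (5*T)*(-1) = -5*T)
j = 4 (j = (2*1)*2 = 2*2 = 4)
(92 + a(n, 13))*j = (92 - 5*60)*4 = (92 - 300)*4 = -208*4 = -832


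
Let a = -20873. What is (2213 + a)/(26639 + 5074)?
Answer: -6220/10571 ≈ -0.58840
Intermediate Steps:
(2213 + a)/(26639 + 5074) = (2213 - 20873)/(26639 + 5074) = -18660/31713 = -18660*1/31713 = -6220/10571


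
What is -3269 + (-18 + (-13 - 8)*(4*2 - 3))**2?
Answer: 11860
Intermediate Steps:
-3269 + (-18 + (-13 - 8)*(4*2 - 3))**2 = -3269 + (-18 - 21*(8 - 3))**2 = -3269 + (-18 - 21*5)**2 = -3269 + (-18 - 105)**2 = -3269 + (-123)**2 = -3269 + 15129 = 11860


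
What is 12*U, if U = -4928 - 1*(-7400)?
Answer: 29664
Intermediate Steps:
U = 2472 (U = -4928 + 7400 = 2472)
12*U = 12*2472 = 29664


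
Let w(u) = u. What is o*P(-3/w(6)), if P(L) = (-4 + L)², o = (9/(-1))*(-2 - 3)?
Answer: 3645/4 ≈ 911.25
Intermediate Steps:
o = 45 (o = (9*(-1))*(-5) = -9*(-5) = 45)
o*P(-3/w(6)) = 45*(-4 - 3/6)² = 45*(-4 - 3*⅙)² = 45*(-4 - ½)² = 45*(-9/2)² = 45*(81/4) = 3645/4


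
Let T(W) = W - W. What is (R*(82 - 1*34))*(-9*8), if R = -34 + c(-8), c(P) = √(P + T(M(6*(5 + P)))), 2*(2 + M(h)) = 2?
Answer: 117504 - 6912*I*√2 ≈ 1.175e+5 - 9775.0*I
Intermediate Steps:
M(h) = -1 (M(h) = -2 + (½)*2 = -2 + 1 = -1)
T(W) = 0
c(P) = √P (c(P) = √(P + 0) = √P)
R = -34 + 2*I*√2 (R = -34 + √(-8) = -34 + 2*I*√2 ≈ -34.0 + 2.8284*I)
(R*(82 - 1*34))*(-9*8) = ((-34 + 2*I*√2)*(82 - 1*34))*(-9*8) = ((-34 + 2*I*√2)*(82 - 34))*(-72) = ((-34 + 2*I*√2)*48)*(-72) = (-1632 + 96*I*√2)*(-72) = 117504 - 6912*I*√2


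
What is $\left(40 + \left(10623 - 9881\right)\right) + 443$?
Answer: $1225$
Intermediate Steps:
$\left(40 + \left(10623 - 9881\right)\right) + 443 = \left(40 + 742\right) + 443 = 782 + 443 = 1225$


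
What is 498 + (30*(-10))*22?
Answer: -6102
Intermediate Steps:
498 + (30*(-10))*22 = 498 - 300*22 = 498 - 6600 = -6102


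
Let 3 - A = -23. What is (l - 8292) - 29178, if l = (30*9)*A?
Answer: -30450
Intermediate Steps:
A = 26 (A = 3 - 1*(-23) = 3 + 23 = 26)
l = 7020 (l = (30*9)*26 = 270*26 = 7020)
(l - 8292) - 29178 = (7020 - 8292) - 29178 = -1272 - 29178 = -30450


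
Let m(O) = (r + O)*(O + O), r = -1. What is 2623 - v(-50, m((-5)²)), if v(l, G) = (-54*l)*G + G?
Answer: -3238577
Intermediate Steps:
m(O) = 2*O*(-1 + O) (m(O) = (-1 + O)*(O + O) = (-1 + O)*(2*O) = 2*O*(-1 + O))
v(l, G) = G - 54*G*l (v(l, G) = -54*G*l + G = G - 54*G*l)
2623 - v(-50, m((-5)²)) = 2623 - 2*(-5)²*(-1 + (-5)²)*(1 - 54*(-50)) = 2623 - 2*25*(-1 + 25)*(1 + 2700) = 2623 - 2*25*24*2701 = 2623 - 1200*2701 = 2623 - 1*3241200 = 2623 - 3241200 = -3238577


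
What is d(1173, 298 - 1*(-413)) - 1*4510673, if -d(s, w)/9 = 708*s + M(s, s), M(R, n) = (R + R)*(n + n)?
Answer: -61518473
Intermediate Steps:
M(R, n) = 4*R*n (M(R, n) = (2*R)*(2*n) = 4*R*n)
d(s, w) = -6372*s - 36*s² (d(s, w) = -9*(708*s + 4*s*s) = -9*(708*s + 4*s²) = -9*(4*s² + 708*s) = -6372*s - 36*s²)
d(1173, 298 - 1*(-413)) - 1*4510673 = 36*1173*(-177 - 1*1173) - 1*4510673 = 36*1173*(-177 - 1173) - 4510673 = 36*1173*(-1350) - 4510673 = -57007800 - 4510673 = -61518473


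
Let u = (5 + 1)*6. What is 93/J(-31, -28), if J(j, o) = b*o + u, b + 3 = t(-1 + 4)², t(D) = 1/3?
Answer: 837/1052 ≈ 0.79563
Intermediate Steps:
u = 36 (u = 6*6 = 36)
t(D) = ⅓
b = -26/9 (b = -3 + (⅓)² = -3 + ⅑ = -26/9 ≈ -2.8889)
J(j, o) = 36 - 26*o/9 (J(j, o) = -26*o/9 + 36 = 36 - 26*o/9)
93/J(-31, -28) = 93/(36 - 26/9*(-28)) = 93/(36 + 728/9) = 93/(1052/9) = 93*(9/1052) = 837/1052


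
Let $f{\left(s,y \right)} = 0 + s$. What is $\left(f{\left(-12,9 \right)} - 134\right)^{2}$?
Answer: $21316$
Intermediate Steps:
$f{\left(s,y \right)} = s$
$\left(f{\left(-12,9 \right)} - 134\right)^{2} = \left(-12 - 134\right)^{2} = \left(-146\right)^{2} = 21316$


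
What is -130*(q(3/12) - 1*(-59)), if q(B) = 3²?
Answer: -8840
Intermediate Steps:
q(B) = 9
-130*(q(3/12) - 1*(-59)) = -130*(9 - 1*(-59)) = -130*(9 + 59) = -130*68 = -8840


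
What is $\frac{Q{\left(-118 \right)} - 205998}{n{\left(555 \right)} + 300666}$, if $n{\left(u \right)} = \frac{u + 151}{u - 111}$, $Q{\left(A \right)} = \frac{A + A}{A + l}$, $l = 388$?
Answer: $- \frac{2057928752}{3003669225} \approx -0.68514$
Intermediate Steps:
$Q{\left(A \right)} = \frac{2 A}{388 + A}$ ($Q{\left(A \right)} = \frac{A + A}{A + 388} = \frac{2 A}{388 + A}$)
$n{\left(u \right)} = \frac{151 + u}{-111 + u}$
$\frac{Q{\left(-118 \right)} - 205998}{n{\left(555 \right)} + 300666} = \frac{2 \left(-118\right) \frac{1}{388 - 118} - 205998}{\frac{151 + 555}{-111 + 555} + 300666} = \frac{2 \left(-118\right) \frac{1}{270} - 205998}{\frac{1}{444} \cdot 706 + 300666} = \frac{- \frac{118}{135} - 205998}{\frac{353}{222} + 300666} = - \frac{27809848}{135 \cdot \frac{66748205}{222}} = \left(- \frac{27809848}{135}\right) \frac{222}{66748205} = - \frac{2057928752}{3003669225}$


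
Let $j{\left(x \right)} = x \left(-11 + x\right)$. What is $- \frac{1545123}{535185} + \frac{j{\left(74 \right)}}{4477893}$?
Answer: $- \frac{109784133863}{38039701035} \approx -2.886$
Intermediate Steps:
$- \frac{1545123}{535185} + \frac{j{\left(74 \right)}}{4477893} = - \frac{1545123}{535185} + \frac{74 \left(-11 + 74\right)}{4477893} = \left(-1545123\right) \frac{1}{535185} + 74 \cdot 63 \cdot \frac{1}{4477893} = - \frac{515041}{178395} + 4662 \cdot \frac{1}{4477893} = - \frac{515041}{178395} + \frac{222}{213233} = - \frac{109784133863}{38039701035}$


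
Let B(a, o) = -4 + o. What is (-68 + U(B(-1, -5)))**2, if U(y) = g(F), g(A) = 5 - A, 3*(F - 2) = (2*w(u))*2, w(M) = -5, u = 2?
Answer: 30625/9 ≈ 3402.8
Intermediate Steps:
F = -14/3 (F = 2 + ((2*(-5))*2)/3 = 2 + (-10*2)/3 = 2 + (1/3)*(-20) = 2 - 20/3 = -14/3 ≈ -4.6667)
U(y) = 29/3 (U(y) = 5 - 1*(-14/3) = 5 + 14/3 = 29/3)
(-68 + U(B(-1, -5)))**2 = (-68 + 29/3)**2 = (-175/3)**2 = 30625/9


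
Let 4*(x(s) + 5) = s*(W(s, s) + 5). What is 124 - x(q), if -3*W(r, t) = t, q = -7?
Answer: 851/6 ≈ 141.83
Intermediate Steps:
W(r, t) = -t/3
x(s) = -5 + s*(5 - s/3)/4 (x(s) = -5 + (s*(-s/3 + 5))/4 = -5 + (s*(5 - s/3))/4 = -5 + s*(5 - s/3)/4)
124 - x(q) = 124 - (-5 - 1/12*(-7)² + (5/4)*(-7)) = 124 - (-5 - 1/12*49 - 35/4) = 124 - (-5 - 49/12 - 35/4) = 124 - 1*(-107/6) = 124 + 107/6 = 851/6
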